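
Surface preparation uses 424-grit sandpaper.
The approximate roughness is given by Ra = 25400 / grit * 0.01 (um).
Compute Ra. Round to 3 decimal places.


Ra = 25400 / 424 * 0.01
= 254 / 424
= 0.599 um

0.599


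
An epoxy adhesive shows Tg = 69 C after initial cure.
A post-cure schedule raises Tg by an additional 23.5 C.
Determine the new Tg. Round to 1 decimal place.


New Tg = 69 + 23.5
= 92.5 C

92.5


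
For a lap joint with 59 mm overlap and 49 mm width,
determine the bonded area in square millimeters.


Area = 59 * 49 = 2891 mm^2

2891


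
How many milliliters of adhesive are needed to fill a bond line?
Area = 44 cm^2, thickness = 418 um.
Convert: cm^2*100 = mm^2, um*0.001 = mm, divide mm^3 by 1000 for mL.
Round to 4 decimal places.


= (44 * 100) * (418 * 0.001) / 1000
= 1.8392 mL

1.8392


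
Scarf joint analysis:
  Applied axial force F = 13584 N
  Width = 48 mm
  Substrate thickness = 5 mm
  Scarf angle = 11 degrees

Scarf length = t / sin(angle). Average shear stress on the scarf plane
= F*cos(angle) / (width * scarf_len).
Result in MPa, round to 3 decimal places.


Scarf length = 5 / sin(11 deg) = 26.2042 mm
cos(11 deg) = 0.981627
Shear = 13584 * 0.981627 / (48 * 26.2042)
= 10.601 MPa

10.601


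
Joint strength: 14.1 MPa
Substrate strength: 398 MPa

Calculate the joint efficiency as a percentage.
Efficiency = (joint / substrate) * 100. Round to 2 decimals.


Efficiency = (14.1 / 398) * 100 = 3.54%

3.54


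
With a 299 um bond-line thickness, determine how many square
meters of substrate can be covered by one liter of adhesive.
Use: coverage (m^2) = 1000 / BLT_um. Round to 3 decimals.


Coverage = 1000 / 299 = 3.344 m^2

3.344


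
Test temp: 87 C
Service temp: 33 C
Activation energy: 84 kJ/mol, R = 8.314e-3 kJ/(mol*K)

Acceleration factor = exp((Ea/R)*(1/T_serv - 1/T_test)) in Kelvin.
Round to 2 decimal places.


AF = exp((84/0.008314)*(1/306.15 - 1/360.15))
= 140.92

140.92


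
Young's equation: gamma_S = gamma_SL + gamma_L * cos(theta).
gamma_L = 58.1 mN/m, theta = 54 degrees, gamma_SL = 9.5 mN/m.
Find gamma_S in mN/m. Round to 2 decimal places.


cos(54 deg) = 0.587785
gamma_S = 9.5 + 58.1 * 0.587785
= 43.65 mN/m

43.65


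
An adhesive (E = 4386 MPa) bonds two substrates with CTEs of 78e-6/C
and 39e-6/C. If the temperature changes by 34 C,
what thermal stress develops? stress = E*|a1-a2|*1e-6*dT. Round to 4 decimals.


Stress = 4386 * |78 - 39| * 1e-6 * 34
= 5.8158 MPa

5.8158


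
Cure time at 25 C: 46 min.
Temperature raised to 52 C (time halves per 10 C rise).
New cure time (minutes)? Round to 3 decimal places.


Acceleration factor = 2^(27/10) = 6.4980
New time = 46 / 6.4980 = 7.079 min

7.079


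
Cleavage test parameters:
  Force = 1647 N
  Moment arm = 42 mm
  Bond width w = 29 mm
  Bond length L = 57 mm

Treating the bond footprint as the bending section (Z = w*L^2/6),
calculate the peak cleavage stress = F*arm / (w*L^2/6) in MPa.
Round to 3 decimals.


M = 1647 * 42 = 69174 N*mm
Z = 29 * 57^2 / 6 = 94221 / 6 mm^3
sigma = M / Z = 6 * 69174 / 94221 = 415044 / 94221
= 4.405 MPa

4.405


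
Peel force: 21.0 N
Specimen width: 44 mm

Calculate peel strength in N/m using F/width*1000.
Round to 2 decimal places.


Peel strength = 21.0 / 44 * 1000 = 477.27 N/m

477.27


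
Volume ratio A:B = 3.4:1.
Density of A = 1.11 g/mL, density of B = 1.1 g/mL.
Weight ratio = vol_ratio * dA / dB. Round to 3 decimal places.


Wt ratio = 3.4 * 1.11 / 1.1
= 3.431

3.431


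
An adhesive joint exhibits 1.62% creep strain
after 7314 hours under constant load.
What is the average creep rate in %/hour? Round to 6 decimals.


Creep rate = strain / time
= 1.62 / 7314
= 0.000221 %/h

0.000221


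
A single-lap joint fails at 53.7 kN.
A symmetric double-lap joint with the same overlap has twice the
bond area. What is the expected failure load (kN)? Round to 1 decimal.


Double-lap load = 2 * 53.7 = 107.4 kN

107.4


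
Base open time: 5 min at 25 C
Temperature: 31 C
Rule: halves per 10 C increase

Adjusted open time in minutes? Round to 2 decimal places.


Acceleration = 2^((31-25)/10) = 1.5157
Open time = 5 / 1.5157 = 3.30 min

3.30


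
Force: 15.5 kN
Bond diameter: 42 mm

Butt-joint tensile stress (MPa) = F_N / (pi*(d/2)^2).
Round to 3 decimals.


F_N = 15.5 * 1000 = 15500.0 N
A = pi*(21.0)^2 = 1385.4424 mm^2
stress = 15500.0 / 1385.4424 = 11.188 MPa

11.188


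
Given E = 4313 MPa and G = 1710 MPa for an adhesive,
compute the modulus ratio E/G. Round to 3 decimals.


E/G ratio = 4313 / 1710 = 2.522

2.522


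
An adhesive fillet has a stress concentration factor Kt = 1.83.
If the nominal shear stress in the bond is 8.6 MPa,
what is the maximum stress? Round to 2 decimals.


Max stress = 8.6 * 1.83 = 15.74 MPa

15.74


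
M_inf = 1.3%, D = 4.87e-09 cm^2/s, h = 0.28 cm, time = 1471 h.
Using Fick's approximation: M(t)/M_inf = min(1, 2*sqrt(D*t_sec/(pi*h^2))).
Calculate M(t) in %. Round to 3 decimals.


t = 5295600 s
ratio = min(1, 2*sqrt(4.87e-09*5295600/(pi*0.0784)))
= 0.647171
M(t) = 1.3 * 0.647171 = 0.841%

0.841


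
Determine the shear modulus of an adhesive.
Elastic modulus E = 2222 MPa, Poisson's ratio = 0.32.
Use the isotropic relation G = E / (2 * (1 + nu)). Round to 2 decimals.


G = 2222 / (2*(1+0.32)) = 2222 / 2.64
= 841.67 MPa

841.67


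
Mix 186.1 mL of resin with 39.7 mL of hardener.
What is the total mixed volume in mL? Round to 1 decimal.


Total = 186.1 + 39.7 = 225.8 mL

225.8


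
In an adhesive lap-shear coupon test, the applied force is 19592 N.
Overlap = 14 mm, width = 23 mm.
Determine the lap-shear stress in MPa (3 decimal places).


stress = F / (overlap * width)
= 19592 / (14 * 23)
= 60.845 MPa

60.845


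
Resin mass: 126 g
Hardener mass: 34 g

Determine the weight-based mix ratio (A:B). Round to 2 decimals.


Ratio = 126 / 34 = 3.71

3.71


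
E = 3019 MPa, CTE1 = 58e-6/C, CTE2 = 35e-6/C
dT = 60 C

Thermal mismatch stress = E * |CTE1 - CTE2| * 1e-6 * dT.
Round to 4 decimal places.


= 3019 * 23e-6 * 60
= 4.1662 MPa

4.1662


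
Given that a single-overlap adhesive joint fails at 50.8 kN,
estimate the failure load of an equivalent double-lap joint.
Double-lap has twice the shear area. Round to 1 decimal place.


Double-lap factor = 2
Expected load = 50.8 * 2 = 101.6 kN

101.6


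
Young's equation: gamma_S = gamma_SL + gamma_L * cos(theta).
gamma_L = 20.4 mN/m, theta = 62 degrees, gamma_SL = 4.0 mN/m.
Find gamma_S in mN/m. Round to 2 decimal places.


cos(62 deg) = 0.469472
gamma_S = 4.0 + 20.4 * 0.469472
= 13.58 mN/m

13.58


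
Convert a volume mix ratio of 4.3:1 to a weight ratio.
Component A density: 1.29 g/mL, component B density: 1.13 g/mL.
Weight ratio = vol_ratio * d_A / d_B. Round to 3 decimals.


= 4.3 * 1.29 / 1.13 = 4.909

4.909


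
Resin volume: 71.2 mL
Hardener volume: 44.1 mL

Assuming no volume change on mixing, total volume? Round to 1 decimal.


V_total = 71.2 + 44.1 = 115.3 mL

115.3


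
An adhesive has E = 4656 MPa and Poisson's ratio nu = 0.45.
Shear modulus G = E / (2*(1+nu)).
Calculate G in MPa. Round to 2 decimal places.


G = 4656 / (2*(1+0.45))
= 4656 / 2.90
= 1605.52 MPa

1605.52


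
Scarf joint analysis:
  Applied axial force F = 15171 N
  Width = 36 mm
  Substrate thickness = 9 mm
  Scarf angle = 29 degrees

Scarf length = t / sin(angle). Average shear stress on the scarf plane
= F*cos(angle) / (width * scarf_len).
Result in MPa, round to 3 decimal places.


Scarf length = 9 / sin(29 deg) = 18.5640 mm
cos(29 deg) = 0.874620
Shear = 15171 * 0.874620 / (36 * 18.5640)
= 19.855 MPa

19.855


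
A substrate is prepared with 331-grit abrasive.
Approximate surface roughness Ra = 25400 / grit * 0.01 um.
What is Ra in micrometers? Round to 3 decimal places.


Ra = 25400 / 331 * 0.01 = 0.767 um

0.767


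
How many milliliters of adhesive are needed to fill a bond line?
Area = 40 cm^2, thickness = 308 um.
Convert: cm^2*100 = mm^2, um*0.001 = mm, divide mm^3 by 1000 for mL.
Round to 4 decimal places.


= (40 * 100) * (308 * 0.001) / 1000
= 1.2320 mL

1.2320


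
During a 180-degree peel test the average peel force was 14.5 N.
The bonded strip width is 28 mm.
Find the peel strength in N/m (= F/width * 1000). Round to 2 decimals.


Peel strength = F/width * 1000
= 14.5 / 28 * 1000
= 517.86 N/m

517.86


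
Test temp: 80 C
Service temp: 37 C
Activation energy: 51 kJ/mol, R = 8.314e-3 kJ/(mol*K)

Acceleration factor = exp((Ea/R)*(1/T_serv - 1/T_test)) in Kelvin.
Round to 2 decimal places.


AF = exp((51/0.008314)*(1/310.15 - 1/353.15))
= 11.11

11.11


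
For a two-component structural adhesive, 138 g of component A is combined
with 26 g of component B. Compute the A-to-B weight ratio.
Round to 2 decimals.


Weight ratio A:B = 138 / 26
= 5.31

5.31


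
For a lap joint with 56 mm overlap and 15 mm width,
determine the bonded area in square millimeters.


Area = 56 * 15 = 840 mm^2

840


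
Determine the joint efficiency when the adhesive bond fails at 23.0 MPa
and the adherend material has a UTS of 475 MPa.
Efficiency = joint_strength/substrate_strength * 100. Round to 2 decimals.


Joint efficiency = 23.0 / 475 * 100
= 4.84%

4.84


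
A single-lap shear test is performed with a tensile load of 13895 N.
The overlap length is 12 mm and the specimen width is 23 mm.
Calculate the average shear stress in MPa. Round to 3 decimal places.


Shear stress = F / (overlap * width)
= 13895 / (12 * 23)
= 13895 / 276
= 50.344 MPa

50.344


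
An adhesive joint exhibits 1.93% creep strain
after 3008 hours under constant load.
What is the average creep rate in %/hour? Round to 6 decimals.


Creep rate = strain / time
= 1.93 / 3008
= 0.000642 %/h

0.000642


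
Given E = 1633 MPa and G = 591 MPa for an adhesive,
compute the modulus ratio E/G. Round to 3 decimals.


E/G ratio = 1633 / 591 = 2.763

2.763


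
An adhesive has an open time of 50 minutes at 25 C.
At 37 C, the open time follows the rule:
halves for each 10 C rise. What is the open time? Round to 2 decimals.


Factor = 2^((37-25)/10) = 2.2974
Open time = 50 / 2.2974 = 21.76 min

21.76


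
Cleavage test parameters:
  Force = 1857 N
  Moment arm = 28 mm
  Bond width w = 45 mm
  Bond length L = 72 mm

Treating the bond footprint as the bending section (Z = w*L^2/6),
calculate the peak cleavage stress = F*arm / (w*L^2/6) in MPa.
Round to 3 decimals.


M = 1857 * 28 = 51996 N*mm
Z = 45 * 72^2 / 6 = 233280 / 6 mm^3
sigma = M / Z = 6 * 51996 / 233280 = 311976 / 233280
= 1.337 MPa

1.337


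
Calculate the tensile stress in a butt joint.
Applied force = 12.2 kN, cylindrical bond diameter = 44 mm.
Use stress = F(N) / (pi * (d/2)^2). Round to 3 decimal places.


A = pi * 22.0^2 = 1520.5308 mm^2
sigma = 12200.0 / 1520.5308 = 8.024 MPa

8.024


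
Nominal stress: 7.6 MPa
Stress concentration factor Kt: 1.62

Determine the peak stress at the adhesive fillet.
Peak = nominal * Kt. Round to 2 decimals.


Peak stress = 7.6 * 1.62
= 12.31 MPa

12.31


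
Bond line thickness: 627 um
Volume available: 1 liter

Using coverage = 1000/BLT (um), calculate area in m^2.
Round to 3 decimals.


1 L = 1e6 mm^3, thickness = 627 um = 0.627 mm
Area = 1e6 / 0.627 mm^2 = (1e6 / 0.627) / 1e6 m^2 = 1000 / 627 m^2
= 1.595 m^2

1.595


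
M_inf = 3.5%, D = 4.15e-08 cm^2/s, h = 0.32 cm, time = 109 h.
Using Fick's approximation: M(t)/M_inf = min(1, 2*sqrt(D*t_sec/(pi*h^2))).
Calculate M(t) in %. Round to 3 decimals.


t = 392400 s
ratio = min(1, 2*sqrt(4.15e-08*392400/(pi*0.1024)))
= 0.449980
M(t) = 3.5 * 0.449980 = 1.575%

1.575


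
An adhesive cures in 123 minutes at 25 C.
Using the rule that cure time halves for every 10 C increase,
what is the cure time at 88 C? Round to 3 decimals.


Factor = 2^((88 - 25) / 10) = 78.7932
Cure time = 123 / 78.7932
= 1.561 minutes

1.561


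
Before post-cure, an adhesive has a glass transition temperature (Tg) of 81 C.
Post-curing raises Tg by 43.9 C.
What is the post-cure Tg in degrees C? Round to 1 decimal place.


Tg_post = Tg_base + delta_Tg
= 81 + 43.9
= 124.9 C

124.9


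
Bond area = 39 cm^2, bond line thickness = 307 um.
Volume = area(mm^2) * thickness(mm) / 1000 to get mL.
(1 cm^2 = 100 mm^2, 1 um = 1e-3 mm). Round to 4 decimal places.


area_mm2 = 39 * 100 = 3900
blt_mm = 307 * 1e-3 = 0.307
vol_mm3 = 3900 * 0.307 = 1197.3
vol_mL = 1197.3 / 1000 = 1.1973 mL

1.1973


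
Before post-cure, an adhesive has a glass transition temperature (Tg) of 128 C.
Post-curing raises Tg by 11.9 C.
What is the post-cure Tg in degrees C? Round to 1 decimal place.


Tg_post = Tg_base + delta_Tg
= 128 + 11.9
= 139.9 C

139.9


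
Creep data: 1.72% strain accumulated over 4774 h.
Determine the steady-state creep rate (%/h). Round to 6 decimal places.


Rate = 1.72 / 4774 = 0.000360 %/h

0.000360


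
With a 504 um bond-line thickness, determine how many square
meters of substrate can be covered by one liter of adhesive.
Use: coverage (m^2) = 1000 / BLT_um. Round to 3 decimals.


Coverage = 1000 / 504 = 1.984 m^2

1.984


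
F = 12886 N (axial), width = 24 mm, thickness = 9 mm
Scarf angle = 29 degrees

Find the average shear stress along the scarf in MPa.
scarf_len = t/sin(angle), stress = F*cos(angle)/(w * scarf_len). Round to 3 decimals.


scarf_len = 9/sin(29 deg) = 18.5640
cos(29 deg) = 0.874620
stress = 12886*0.874620/(24*18.5640) = 25.296 MPa

25.296


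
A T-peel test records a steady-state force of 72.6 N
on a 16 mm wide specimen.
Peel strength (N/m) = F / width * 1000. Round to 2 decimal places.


Peel strength = 72.6 / 16 * 1000
= 4537.50 N/m

4537.50


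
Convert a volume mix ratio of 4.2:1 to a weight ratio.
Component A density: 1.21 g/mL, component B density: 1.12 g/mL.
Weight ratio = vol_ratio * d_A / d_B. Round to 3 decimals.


= 4.2 * 1.21 / 1.12 = 4.538

4.538


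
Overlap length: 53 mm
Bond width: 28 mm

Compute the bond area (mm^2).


Bond area = 53 * 28 = 1484 mm^2

1484


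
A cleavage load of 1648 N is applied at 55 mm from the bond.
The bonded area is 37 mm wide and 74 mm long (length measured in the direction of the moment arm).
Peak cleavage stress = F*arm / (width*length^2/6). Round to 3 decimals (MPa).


Moment = 1648 * 55 = 90640 N*mm
Section modulus = 37 * 5476 / 6 = 202612 / 6 mm^3
Stress = 90640 / (202612 / 6) = 543840 / 202612
= 2.684 MPa

2.684


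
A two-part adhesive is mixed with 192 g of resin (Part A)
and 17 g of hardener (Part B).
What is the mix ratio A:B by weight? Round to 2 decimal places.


Mix ratio = mass_A / mass_B
= 192 / 17
= 11.29

11.29


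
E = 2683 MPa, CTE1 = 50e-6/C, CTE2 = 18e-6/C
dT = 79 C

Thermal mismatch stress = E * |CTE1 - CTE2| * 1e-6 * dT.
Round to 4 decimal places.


= 2683 * 32e-6 * 79
= 6.7826 MPa

6.7826


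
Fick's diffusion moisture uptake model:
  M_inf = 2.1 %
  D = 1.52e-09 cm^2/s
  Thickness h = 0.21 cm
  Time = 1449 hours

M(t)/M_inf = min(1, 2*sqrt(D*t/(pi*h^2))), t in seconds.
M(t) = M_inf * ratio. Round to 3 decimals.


t_sec = 1449 * 3600 = 5216400
ratio = 2*sqrt(1.52e-09*5216400/(pi*0.21^2))
= min(1, 0.478457)
= 0.478457
M(t) = 2.1 * 0.478457 = 1.005 %

1.005


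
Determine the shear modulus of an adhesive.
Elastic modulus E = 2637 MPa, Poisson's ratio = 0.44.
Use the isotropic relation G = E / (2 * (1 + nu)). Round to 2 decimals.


G = 2637 / (2*(1+0.44)) = 2637 / 2.88
= 915.63 MPa

915.63


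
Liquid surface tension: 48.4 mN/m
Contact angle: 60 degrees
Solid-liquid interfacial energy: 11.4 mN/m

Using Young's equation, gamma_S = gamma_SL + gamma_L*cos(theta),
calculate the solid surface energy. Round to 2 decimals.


gamma_S = 11.4 + 48.4 * cos(60)
= 35.60 mN/m

35.60


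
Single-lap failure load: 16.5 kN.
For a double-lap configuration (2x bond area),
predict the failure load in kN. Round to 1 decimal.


Failure load = 16.5 * 2 = 33.0 kN

33.0


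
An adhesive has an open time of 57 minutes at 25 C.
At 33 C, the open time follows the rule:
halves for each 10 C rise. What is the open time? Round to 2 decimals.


Factor = 2^((33-25)/10) = 1.7411
Open time = 57 / 1.7411 = 32.74 min

32.74


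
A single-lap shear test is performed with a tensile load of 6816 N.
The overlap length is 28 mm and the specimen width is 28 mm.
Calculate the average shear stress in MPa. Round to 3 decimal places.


Shear stress = F / (overlap * width)
= 6816 / (28 * 28)
= 6816 / 784
= 8.694 MPa

8.694


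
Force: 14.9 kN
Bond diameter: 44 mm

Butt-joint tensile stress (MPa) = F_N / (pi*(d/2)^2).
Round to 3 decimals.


F_N = 14.9 * 1000 = 14900.0 N
A = pi*(22.0)^2 = 1520.5308 mm^2
stress = 14900.0 / 1520.5308 = 9.799 MPa

9.799


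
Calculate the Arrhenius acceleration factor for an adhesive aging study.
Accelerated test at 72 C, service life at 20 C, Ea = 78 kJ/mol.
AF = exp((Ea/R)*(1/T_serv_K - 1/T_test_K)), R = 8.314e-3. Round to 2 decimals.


T_test = 345.15 K, T_serv = 293.15 K
Ea/R = 78 / 0.008314 = 9381.77
AF = exp(9381.77 * (1/293.15 - 1/345.15))
= 124.16

124.16


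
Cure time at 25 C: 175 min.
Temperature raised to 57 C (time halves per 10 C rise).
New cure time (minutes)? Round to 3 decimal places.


Acceleration factor = 2^(32/10) = 9.1896
New time = 175 / 9.1896 = 19.043 min

19.043


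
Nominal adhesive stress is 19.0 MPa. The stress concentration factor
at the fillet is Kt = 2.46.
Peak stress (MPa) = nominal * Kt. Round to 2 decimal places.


Peak = 19.0 * 2.46 = 46.74 MPa

46.74


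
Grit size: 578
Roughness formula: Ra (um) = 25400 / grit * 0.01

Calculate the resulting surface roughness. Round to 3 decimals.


Ra = 25400 / 578 * 0.01
= 0.439 um

0.439


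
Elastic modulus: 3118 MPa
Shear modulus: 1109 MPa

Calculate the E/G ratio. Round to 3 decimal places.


E / G = 3118 / 1109 = 2.812

2.812


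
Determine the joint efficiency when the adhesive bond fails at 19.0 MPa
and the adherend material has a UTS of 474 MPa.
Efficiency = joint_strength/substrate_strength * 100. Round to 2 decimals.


Joint efficiency = 19.0 / 474 * 100
= 4.01%

4.01


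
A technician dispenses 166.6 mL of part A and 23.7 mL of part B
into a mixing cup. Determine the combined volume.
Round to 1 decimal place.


Combined volume = 166.6 + 23.7
= 190.3 mL

190.3


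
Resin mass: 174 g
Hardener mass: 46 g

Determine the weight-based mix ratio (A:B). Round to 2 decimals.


Ratio = 174 / 46 = 3.78

3.78


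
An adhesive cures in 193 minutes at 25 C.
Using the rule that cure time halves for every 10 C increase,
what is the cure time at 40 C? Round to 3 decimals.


Factor = 2^((40 - 25) / 10) = 2.8284
Cure time = 193 / 2.8284
= 68.236 minutes

68.236


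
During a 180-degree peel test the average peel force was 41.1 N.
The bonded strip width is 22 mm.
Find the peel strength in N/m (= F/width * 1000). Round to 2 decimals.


Peel strength = F/width * 1000
= 41.1 / 22 * 1000
= 1868.18 N/m

1868.18


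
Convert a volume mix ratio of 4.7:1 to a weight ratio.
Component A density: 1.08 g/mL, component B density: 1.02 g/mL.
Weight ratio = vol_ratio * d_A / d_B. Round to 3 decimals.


= 4.7 * 1.08 / 1.02 = 4.976

4.976


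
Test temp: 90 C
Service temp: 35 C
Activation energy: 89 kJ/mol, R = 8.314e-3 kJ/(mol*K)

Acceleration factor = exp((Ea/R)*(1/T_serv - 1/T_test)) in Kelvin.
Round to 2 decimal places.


AF = exp((89/0.008314)*(1/308.15 - 1/363.15))
= 192.74

192.74


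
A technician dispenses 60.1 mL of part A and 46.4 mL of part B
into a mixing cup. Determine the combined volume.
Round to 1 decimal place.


Combined volume = 60.1 + 46.4
= 106.5 mL

106.5


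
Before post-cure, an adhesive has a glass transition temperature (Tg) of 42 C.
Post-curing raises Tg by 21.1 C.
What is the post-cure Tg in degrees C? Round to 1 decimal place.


Tg_post = Tg_base + delta_Tg
= 42 + 21.1
= 63.1 C

63.1


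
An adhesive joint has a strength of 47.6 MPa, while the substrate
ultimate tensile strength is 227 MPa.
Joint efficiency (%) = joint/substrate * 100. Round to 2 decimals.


Efficiency = 47.6 / 227 * 100
= 20.97%

20.97


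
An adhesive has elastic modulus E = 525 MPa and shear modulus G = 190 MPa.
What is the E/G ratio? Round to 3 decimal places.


E/G = 525 / 190 = 2.763

2.763


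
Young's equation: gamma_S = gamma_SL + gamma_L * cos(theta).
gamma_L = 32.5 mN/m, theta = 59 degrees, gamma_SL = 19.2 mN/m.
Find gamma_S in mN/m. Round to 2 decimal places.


cos(59 deg) = 0.515038
gamma_S = 19.2 + 32.5 * 0.515038
= 35.94 mN/m

35.94


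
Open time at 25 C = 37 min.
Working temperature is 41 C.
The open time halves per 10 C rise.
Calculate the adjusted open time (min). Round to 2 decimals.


factor = 2^((41 - 25) / 10) = 3.0314
ot = 37 / 3.0314 = 12.21 min

12.21


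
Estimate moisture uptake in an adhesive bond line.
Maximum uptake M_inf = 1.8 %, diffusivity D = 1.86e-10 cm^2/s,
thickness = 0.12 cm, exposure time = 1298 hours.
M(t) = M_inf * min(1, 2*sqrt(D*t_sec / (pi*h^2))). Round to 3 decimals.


Convert time: 1298 h = 4672800 s
ratio = min(1, 2*sqrt(1.86e-10*4672800/(pi*0.12^2)))
= 0.277216
M(t) = 1.8 * 0.277216 = 0.499%

0.499


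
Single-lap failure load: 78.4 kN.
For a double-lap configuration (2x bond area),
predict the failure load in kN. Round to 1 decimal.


Failure load = 78.4 * 2 = 156.8 kN

156.8


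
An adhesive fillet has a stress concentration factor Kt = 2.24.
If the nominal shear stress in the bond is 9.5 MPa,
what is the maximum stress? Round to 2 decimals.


Max stress = 9.5 * 2.24 = 21.28 MPa

21.28


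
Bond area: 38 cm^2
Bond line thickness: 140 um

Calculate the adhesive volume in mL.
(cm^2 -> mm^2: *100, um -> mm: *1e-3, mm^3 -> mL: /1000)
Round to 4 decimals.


V = 38*100 * 140*1e-3 / 1000
= 0.5320 mL

0.5320


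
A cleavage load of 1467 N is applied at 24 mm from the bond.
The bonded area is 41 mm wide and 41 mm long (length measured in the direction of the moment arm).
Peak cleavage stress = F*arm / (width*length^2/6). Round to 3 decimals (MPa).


Moment = 1467 * 24 = 35208 N*mm
Section modulus = 41 * 1681 / 6 = 68921 / 6 mm^3
Stress = 35208 / (68921 / 6) = 211248 / 68921
= 3.065 MPa

3.065


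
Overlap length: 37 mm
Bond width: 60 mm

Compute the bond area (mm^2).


Bond area = 37 * 60 = 2220 mm^2

2220


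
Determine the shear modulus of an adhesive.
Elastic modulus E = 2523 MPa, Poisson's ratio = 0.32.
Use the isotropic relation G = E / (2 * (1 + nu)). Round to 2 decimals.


G = 2523 / (2*(1+0.32)) = 2523 / 2.64
= 955.68 MPa

955.68


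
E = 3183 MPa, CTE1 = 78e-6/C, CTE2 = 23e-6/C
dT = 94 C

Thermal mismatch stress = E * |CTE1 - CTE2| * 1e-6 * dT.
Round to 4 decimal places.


= 3183 * 55e-6 * 94
= 16.4561 MPa

16.4561


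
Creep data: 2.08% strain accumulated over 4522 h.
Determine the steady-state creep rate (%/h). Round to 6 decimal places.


Rate = 2.08 / 4522 = 0.000460 %/h

0.000460


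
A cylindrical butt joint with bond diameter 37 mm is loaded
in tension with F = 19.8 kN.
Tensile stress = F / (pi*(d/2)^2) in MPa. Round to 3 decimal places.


Area = pi * (37/2)^2 = 1075.2101 mm^2
Stress = 19.8*1000 / 1075.2101
= 18.415 MPa

18.415


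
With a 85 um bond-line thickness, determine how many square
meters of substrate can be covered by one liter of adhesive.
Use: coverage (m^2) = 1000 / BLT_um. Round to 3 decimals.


Coverage = 1000 / 85 = 11.765 m^2

11.765


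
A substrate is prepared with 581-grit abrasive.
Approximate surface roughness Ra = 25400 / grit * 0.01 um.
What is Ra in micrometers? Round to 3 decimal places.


Ra = 25400 / 581 * 0.01 = 0.437 um

0.437


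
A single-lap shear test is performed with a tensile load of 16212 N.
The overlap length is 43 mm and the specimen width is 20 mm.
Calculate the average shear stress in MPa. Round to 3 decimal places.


Shear stress = F / (overlap * width)
= 16212 / (43 * 20)
= 16212 / 860
= 18.851 MPa

18.851


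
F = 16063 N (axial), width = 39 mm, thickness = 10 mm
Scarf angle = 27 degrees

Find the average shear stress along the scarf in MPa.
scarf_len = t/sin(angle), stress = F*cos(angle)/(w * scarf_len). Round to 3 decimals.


scarf_len = 10/sin(27 deg) = 22.0269
cos(27 deg) = 0.891007
stress = 16063*0.891007/(39*22.0269) = 16.661 MPa

16.661


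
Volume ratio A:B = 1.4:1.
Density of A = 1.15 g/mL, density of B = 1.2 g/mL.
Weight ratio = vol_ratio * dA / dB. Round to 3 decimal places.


Wt ratio = 1.4 * 1.15 / 1.2
= 1.342

1.342


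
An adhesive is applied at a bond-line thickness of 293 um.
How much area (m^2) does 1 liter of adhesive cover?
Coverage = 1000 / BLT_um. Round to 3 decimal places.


Coverage = 1000 / 293 = 3.413 m^2

3.413


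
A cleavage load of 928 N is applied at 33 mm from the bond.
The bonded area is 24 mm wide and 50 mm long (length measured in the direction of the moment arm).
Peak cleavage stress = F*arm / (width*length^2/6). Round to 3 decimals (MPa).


Moment = 928 * 33 = 30624 N*mm
Section modulus = 24 * 2500 / 6 = 60000 / 6 mm^3
Stress = 30624 / (60000 / 6) = 183744 / 60000
= 3.062 MPa

3.062


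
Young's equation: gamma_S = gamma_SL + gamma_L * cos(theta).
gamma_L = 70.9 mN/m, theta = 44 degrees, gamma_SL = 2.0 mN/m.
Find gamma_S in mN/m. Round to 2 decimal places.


cos(44 deg) = 0.719340
gamma_S = 2.0 + 70.9 * 0.719340
= 53.00 mN/m

53.00


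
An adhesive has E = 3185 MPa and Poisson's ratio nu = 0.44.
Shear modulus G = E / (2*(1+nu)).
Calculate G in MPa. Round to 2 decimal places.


G = 3185 / (2*(1+0.44))
= 3185 / 2.88
= 1105.90 MPa

1105.90


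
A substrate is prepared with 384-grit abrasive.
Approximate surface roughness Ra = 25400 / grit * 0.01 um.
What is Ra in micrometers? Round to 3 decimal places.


Ra = 25400 / 384 * 0.01 = 0.661 um

0.661


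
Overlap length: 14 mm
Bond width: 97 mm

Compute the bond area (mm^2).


Bond area = 14 * 97 = 1358 mm^2

1358


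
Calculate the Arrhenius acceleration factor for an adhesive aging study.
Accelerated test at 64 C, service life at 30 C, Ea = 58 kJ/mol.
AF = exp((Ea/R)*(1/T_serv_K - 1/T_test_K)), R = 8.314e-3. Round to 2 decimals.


T_test = 337.15 K, T_serv = 303.15 K
Ea/R = 58 / 0.008314 = 6976.18
AF = exp(6976.18 * (1/303.15 - 1/337.15))
= 10.18

10.18


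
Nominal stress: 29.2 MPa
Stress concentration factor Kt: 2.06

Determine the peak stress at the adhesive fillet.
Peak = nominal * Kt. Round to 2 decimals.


Peak stress = 29.2 * 2.06
= 60.15 MPa

60.15


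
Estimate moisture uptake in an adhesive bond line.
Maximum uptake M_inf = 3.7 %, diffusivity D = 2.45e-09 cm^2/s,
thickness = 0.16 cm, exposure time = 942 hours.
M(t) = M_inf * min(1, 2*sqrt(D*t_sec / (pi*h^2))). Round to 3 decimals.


Convert time: 942 h = 3391200 s
ratio = min(1, 2*sqrt(2.45e-09*3391200/(pi*0.16^2)))
= 0.642828
M(t) = 3.7 * 0.642828 = 2.378%

2.378


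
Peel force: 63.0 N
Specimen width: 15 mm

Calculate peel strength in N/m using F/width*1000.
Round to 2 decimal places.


Peel strength = 63.0 / 15 * 1000 = 4200.00 N/m

4200.00


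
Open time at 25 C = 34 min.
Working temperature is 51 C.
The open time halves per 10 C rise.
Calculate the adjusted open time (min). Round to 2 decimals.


factor = 2^((51 - 25) / 10) = 6.0629
ot = 34 / 6.0629 = 5.61 min

5.61


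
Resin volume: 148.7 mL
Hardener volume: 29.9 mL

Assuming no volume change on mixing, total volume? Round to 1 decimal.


V_total = 148.7 + 29.9 = 178.6 mL

178.6


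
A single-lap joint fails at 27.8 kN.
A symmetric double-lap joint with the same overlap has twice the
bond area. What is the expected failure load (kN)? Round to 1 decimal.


Double-lap load = 2 * 27.8 = 55.6 kN

55.6


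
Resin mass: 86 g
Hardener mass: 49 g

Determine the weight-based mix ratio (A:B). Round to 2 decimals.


Ratio = 86 / 49 = 1.76

1.76


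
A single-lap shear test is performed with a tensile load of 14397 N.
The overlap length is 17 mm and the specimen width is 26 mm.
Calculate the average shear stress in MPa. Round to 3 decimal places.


Shear stress = F / (overlap * width)
= 14397 / (17 * 26)
= 14397 / 442
= 32.572 MPa

32.572


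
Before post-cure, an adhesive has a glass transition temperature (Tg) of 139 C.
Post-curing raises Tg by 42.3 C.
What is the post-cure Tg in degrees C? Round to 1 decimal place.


Tg_post = Tg_base + delta_Tg
= 139 + 42.3
= 181.3 C

181.3


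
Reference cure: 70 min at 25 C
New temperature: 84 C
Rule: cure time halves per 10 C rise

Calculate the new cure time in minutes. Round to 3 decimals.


factor = 2^((84-25)/10) = 59.7141
t_new = 70 / 59.7141 = 1.172 min

1.172


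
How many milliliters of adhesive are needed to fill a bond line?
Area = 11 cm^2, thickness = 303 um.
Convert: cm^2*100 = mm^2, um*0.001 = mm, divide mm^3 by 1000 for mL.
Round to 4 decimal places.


= (11 * 100) * (303 * 0.001) / 1000
= 0.3333 mL

0.3333


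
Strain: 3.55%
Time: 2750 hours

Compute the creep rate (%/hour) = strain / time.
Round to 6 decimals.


Creep rate = 3.55 / 2750
= 0.001291 %/h

0.001291


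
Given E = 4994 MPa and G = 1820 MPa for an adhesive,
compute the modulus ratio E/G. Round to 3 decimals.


E/G ratio = 4994 / 1820 = 2.744

2.744


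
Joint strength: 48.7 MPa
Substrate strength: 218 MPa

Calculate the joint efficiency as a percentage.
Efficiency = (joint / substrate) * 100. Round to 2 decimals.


Efficiency = (48.7 / 218) * 100 = 22.34%

22.34


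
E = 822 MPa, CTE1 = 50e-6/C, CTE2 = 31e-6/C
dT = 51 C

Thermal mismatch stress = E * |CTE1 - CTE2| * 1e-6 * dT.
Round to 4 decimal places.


= 822 * 19e-6 * 51
= 0.7965 MPa

0.7965


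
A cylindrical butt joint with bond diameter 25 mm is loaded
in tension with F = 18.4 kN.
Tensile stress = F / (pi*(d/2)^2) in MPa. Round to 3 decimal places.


Area = pi * (25/2)^2 = 490.8739 mm^2
Stress = 18.4*1000 / 490.8739
= 37.484 MPa

37.484


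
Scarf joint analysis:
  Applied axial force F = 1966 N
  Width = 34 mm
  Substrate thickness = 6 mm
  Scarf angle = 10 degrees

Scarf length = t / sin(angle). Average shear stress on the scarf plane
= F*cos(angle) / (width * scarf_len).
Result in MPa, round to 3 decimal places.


Scarf length = 6 / sin(10 deg) = 34.5526 mm
cos(10 deg) = 0.984808
Shear = 1966 * 0.984808 / (34 * 34.5526)
= 1.648 MPa

1.648


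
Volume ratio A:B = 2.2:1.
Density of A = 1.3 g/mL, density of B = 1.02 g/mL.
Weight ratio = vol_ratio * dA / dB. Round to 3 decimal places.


Wt ratio = 2.2 * 1.3 / 1.02
= 2.804

2.804


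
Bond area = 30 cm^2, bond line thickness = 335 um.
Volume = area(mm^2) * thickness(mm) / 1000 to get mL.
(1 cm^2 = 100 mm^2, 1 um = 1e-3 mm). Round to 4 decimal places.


area_mm2 = 30 * 100 = 3000
blt_mm = 335 * 1e-3 = 0.335
vol_mm3 = 3000 * 0.335 = 1005.0
vol_mL = 1005.0 / 1000 = 1.0050 mL

1.0050


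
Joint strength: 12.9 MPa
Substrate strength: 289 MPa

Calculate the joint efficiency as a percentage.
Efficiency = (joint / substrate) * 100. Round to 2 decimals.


Efficiency = (12.9 / 289) * 100 = 4.46%

4.46


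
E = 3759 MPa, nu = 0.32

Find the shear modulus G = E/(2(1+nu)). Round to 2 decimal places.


G = 3759 / (2 * 1.32)
= 1423.86 MPa

1423.86


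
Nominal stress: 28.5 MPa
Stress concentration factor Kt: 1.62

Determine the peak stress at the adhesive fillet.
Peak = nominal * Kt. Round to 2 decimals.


Peak stress = 28.5 * 1.62
= 46.17 MPa

46.17


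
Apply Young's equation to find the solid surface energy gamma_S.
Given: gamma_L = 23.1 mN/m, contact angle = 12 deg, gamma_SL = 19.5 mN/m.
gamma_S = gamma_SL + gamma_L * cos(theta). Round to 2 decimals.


theta_rad = 12 * pi/180 = 0.209440
gamma_S = 19.5 + 23.1 * cos(0.209440)
= 42.10 mN/m

42.10


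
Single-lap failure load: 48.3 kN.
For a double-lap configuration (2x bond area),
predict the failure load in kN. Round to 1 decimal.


Failure load = 48.3 * 2 = 96.6 kN

96.6


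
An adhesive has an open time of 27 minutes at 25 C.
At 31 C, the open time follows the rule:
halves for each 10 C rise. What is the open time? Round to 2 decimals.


Factor = 2^((31-25)/10) = 1.5157
Open time = 27 / 1.5157 = 17.81 min

17.81


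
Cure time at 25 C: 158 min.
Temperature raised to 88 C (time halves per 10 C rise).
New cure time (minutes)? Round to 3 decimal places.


Acceleration factor = 2^(63/10) = 78.7932
New time = 158 / 78.7932 = 2.005 min

2.005


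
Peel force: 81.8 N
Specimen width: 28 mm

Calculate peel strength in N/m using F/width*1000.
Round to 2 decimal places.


Peel strength = 81.8 / 28 * 1000 = 2921.43 N/m

2921.43


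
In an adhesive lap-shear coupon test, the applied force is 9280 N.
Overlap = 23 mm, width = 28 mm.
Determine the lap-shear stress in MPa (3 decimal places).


stress = F / (overlap * width)
= 9280 / (23 * 28)
= 14.410 MPa

14.410


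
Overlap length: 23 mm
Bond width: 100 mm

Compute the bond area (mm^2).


Bond area = 23 * 100 = 2300 mm^2

2300


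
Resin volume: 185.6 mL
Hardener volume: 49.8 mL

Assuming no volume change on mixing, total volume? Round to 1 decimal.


V_total = 185.6 + 49.8 = 235.4 mL

235.4


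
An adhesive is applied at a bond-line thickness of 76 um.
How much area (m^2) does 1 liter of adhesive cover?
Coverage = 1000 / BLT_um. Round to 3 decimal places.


Coverage = 1000 / 76 = 13.158 m^2

13.158


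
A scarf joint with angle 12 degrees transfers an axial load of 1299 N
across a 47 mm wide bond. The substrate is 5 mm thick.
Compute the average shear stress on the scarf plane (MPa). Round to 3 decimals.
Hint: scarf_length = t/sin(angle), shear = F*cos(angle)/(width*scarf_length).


scarf_length = 5 / sin(12 deg) = 24.0487 mm
cos(12 deg) = 0.978148
shear stress = 1299 * 0.978148 / (47 * 24.0487)
= 1.124 MPa

1.124


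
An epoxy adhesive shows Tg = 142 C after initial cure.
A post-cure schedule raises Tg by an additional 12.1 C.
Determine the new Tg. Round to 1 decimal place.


New Tg = 142 + 12.1
= 154.1 C

154.1


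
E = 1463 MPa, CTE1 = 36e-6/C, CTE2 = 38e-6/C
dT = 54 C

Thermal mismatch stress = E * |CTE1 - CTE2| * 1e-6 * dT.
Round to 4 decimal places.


= 1463 * 2e-6 * 54
= 0.1580 MPa

0.1580


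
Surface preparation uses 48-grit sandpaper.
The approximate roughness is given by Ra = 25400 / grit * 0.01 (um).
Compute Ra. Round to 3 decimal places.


Ra = 25400 / 48 * 0.01
= 254 / 48
= 5.292 um

5.292


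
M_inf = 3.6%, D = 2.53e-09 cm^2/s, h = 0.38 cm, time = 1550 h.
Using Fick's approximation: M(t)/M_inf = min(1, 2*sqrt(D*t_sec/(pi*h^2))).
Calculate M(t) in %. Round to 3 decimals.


t = 5580000 s
ratio = min(1, 2*sqrt(2.53e-09*5580000/(pi*0.1444)))
= 0.352816
M(t) = 3.6 * 0.352816 = 1.270%

1.270


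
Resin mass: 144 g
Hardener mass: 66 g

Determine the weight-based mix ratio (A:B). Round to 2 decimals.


Ratio = 144 / 66 = 2.18

2.18


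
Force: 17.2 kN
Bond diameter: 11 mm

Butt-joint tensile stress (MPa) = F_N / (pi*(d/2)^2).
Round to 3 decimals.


F_N = 17.2 * 1000 = 17200.0 N
A = pi*(5.5)^2 = 95.0332 mm^2
stress = 17200.0 / 95.0332 = 180.989 MPa

180.989


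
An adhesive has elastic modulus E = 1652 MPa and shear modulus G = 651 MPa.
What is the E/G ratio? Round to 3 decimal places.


E/G = 1652 / 651 = 2.538

2.538


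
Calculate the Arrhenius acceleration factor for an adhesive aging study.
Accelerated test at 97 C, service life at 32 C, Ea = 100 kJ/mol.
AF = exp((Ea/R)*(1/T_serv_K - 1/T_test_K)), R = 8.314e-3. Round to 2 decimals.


T_test = 370.15 K, T_serv = 305.15 K
Ea/R = 100 / 0.008314 = 12027.90
AF = exp(12027.90 * (1/305.15 - 1/370.15))
= 1014.03

1014.03


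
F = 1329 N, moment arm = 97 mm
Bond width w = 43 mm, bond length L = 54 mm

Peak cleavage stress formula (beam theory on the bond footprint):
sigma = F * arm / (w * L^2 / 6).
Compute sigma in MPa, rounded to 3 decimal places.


sigma = (1329 * 97) / (43 * 2916 / 6)
= 128913 * 6 / 125388
= 773478 / 125388
= 6.169 MPa

6.169


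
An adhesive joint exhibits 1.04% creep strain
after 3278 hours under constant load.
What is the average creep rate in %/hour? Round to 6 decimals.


Creep rate = strain / time
= 1.04 / 3278
= 0.000317 %/h

0.000317


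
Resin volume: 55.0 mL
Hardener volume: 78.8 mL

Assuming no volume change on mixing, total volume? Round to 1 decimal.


V_total = 55.0 + 78.8 = 133.8 mL

133.8


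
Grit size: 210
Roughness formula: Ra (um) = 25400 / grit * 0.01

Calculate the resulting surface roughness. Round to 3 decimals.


Ra = 25400 / 210 * 0.01
= 1.210 um

1.210


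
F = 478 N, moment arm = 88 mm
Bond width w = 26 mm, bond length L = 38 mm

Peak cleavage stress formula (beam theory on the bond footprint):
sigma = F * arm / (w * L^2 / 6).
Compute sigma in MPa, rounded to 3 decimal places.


sigma = (478 * 88) / (26 * 1444 / 6)
= 42064 * 6 / 37544
= 252384 / 37544
= 6.722 MPa

6.722


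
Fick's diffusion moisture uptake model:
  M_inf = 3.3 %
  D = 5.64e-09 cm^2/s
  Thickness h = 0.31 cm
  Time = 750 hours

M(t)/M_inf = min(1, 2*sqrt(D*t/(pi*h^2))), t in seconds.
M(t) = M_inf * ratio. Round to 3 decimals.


t_sec = 750 * 3600 = 2700000
ratio = 2*sqrt(5.64e-09*2700000/(pi*0.31^2))
= min(1, 0.449174)
= 0.449174
M(t) = 3.3 * 0.449174 = 1.482 %

1.482


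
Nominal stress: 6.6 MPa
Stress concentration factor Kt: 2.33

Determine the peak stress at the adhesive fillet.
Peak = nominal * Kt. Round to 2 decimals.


Peak stress = 6.6 * 2.33
= 15.38 MPa

15.38


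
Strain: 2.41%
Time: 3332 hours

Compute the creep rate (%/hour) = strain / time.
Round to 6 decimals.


Creep rate = 2.41 / 3332
= 0.000723 %/h

0.000723


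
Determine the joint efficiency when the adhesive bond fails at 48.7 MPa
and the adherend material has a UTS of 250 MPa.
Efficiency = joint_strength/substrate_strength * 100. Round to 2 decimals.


Joint efficiency = 48.7 / 250 * 100
= 19.48%

19.48


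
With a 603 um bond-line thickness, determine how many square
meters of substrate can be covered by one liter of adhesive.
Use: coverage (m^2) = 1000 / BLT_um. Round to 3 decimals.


Coverage = 1000 / 603 = 1.658 m^2

1.658


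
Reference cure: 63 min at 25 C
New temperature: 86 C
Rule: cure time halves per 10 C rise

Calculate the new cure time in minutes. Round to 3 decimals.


factor = 2^((86-25)/10) = 68.5935
t_new = 63 / 68.5935 = 0.918 min

0.918


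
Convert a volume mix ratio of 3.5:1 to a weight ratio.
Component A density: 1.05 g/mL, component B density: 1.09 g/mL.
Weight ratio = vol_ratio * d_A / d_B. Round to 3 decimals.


= 3.5 * 1.05 / 1.09 = 3.372

3.372


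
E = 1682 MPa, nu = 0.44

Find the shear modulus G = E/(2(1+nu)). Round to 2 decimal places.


G = 1682 / (2 * 1.44)
= 584.03 MPa

584.03


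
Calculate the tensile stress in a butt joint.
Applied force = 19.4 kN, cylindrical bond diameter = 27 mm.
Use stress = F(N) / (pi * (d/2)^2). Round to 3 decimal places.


A = pi * 13.5^2 = 572.5553 mm^2
sigma = 19400.0 / 572.5553 = 33.883 MPa

33.883


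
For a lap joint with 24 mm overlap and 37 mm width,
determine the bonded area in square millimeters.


Area = 24 * 37 = 888 mm^2

888


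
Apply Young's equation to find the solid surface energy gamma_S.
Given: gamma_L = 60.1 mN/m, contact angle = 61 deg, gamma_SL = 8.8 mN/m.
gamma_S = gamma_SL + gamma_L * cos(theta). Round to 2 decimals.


theta_rad = 61 * pi/180 = 1.064651
gamma_S = 8.8 + 60.1 * cos(1.064651)
= 37.94 mN/m

37.94


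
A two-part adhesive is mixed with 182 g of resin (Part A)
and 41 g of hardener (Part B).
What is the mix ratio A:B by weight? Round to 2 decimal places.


Mix ratio = mass_A / mass_B
= 182 / 41
= 4.44

4.44


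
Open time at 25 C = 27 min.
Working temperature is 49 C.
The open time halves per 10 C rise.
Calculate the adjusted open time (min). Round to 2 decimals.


factor = 2^((49 - 25) / 10) = 5.2780
ot = 27 / 5.2780 = 5.12 min

5.12
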